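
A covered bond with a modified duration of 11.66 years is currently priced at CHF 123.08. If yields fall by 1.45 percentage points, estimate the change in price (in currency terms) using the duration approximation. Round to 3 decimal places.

+CHF 20.809

Duration approximation: ΔP/P ≈ -D_mod · Δy = -11.66 × (-0.0145) = +0.169070.
ΔP ≈ 123.08 × (+0.169070) = +20.8091356.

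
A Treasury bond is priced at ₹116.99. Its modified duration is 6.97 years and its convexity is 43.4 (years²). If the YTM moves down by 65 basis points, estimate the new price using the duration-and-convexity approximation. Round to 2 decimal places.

₹122.40

Duration effect: -D_mod·Δy = -6.97 × (-0.0065) = +0.045305
Convexity effect: ½·C·(Δy)² = 0.5 × 43.4 × (-0.0065)² = +0.000916825
ΔP/P ≈ +0.045305 + 0.000916825 = +0.046221825
New price ≈ 116.99 × (1 + 0.046221825) = 122.39749130675.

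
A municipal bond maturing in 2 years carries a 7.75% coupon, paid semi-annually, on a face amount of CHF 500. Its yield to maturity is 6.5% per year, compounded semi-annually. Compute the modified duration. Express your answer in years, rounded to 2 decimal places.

1.83 years

Periodic yield y = 0.0325. First find Macaulay duration:
  t   CF        PV=CF/(1+0.0325)^t    t·PV
  1       19.375        18.7651        18.7651
  2       19.375        18.1745        36.3489
  3       19.375        17.6024        52.8072
  4      519.375       457.0048     1,828.0194
  Σ                    511.5468     1,935.9406
P = 511.5468; Macaulay duration = 1,935.9406 / 511.5468 = 3.78448 half-year periods = 1.89224 years.
Modified duration = D_Mac / (1 + y) = 1.89224 / 1.0325 = 1.83268 years.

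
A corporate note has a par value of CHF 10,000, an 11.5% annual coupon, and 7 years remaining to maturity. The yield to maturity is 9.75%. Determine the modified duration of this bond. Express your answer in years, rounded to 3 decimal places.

4.782 years

Periodic yield y = 0.0975. First find Macaulay duration:
  t   CF        PV=CF/(1+0.0975)^t    t·PV
  1     1,150.00     1,047.8360     1,047.8360
  2     1,150.00       954.7481     1,909.4961
  3     1,150.00       869.9299     2,609.7897
  4     1,150.00       792.6468     3,170.5873
  5     1,150.00       722.2295     3,611.1473
  6     1,150.00       658.0678     3,948.4070
  7    11,150.00     5,813.5735    40,695.0143
  Σ                 10,859.0315    56,992.2776
P = 10,859.0315; Macaulay duration = 56,992.2776 / 10,859.0315 = 5.24838 years.
Modified duration = D_Mac / (1 + y) = 5.24838 / 1.0975 = 4.78212 years.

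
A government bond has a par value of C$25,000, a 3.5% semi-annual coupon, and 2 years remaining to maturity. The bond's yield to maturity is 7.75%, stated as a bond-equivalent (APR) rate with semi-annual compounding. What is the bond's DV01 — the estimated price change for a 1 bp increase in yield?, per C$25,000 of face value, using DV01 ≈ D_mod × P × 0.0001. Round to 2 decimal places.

Periodic yield y = 0.03875.
  t   CF        PV=CF/(1+0.03875)^t    t·PV
  1       437.50       421.1793       421.1793
  2       437.50       405.4674       810.9349
  3       437.50       390.3417     1,171.0251
  4    25,437.50    21,848.9353    87,395.7414
  Σ                 23,065.9238    89,798.8806
P = 23,065.9238; D_Mac = 3.89314 half-year periods = 1.94657 yrs; D_mod = 1.87395 yrs.
DV01 ≈ 1.87395 × 23,065.9238 × 0.0001 = 4.322449.

C$4.32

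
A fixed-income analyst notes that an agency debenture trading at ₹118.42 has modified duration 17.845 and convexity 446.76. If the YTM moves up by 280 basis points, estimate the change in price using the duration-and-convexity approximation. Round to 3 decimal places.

Duration effect: -D_mod·Δy = -17.845 × (+0.028) = -0.499660
Convexity effect: ½·C·(Δy)² = 0.5 × 446.76 × (0.028)² = +0.17512992
ΔP/P ≈ -0.499660 + 0.17512992 = -0.32453008
ΔP ≈ 118.42 × (-0.32453008) = -38.4308520736.

-₹38.431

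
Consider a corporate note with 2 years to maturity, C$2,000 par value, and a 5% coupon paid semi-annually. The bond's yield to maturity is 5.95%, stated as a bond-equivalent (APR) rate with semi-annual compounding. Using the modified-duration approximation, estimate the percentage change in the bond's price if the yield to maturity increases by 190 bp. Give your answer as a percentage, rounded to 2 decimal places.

-3.56%

Periodic yield y = 0.02975. Modified duration first:
  t   CF        PV=CF/(1+0.02975)^t    t·PV
  1        50.00        48.5555        48.5555
  2        50.00        47.1527        94.3054
  3        50.00        45.7904       137.3713
  4     2,050.00     1,823.1679     7,292.6715
  Σ                  1,964.6664     7,572.9036
P = 1,964.6664; D_Mac = 3.85455 half-year periods = 1.92727 yrs; D_mod = 1.92727/(1+0.02975) = 1.87159 yrs.
ΔP/P ≈ -D_mod · Δy = -1.87159 × (+0.019) = -0.035560 = -3.5560%.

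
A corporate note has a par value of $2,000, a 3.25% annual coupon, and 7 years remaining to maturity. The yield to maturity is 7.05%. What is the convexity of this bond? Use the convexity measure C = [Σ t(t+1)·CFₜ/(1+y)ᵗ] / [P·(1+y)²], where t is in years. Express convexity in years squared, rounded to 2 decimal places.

With y = 0.0705:
  t   CF        PV=CF/(1+0.0705)^t    t·PV        t(t+1)·PV
  1        65.00        60.7193        60.7193         121.4386
  2        65.00        56.7205       113.4410         340.3230
  3        65.00        52.9850       158.9551         635.8206
  4        65.00        49.4956       197.9824         989.9122
  5        65.00        46.2360       231.1799       1,387.0792
  6        65.00        43.1910       259.1460       1,814.0223
  7     2,065.00     1,281.7796     8,972.4572      71,779.6575
  Σ                  1,591.1270     9,993.8810      77,068.2533
P = 1,591.1270.
Convexity = Σ t(t+1)·PV / [P·(1+y)²] = 77,068.2533 / (1,591.1270 × 1.145970) = 42.26660.

42.27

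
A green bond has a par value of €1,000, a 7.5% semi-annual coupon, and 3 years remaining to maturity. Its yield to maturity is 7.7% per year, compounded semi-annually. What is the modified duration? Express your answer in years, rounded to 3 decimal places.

2.639 years

Periodic yield y = 0.0385. First find Macaulay duration:
  t   CF        PV=CF/(1+0.0385)^t    t·PV
  1        37.50        36.1098        36.1098
  2        37.50        34.7711        69.5422
  3        37.50        33.4820       100.4461
  4        37.50        32.2408       128.9630
  5        37.50        31.0455       155.2275
  6     1,037.50       827.0830     4,962.4981
  Σ                    994.7322     5,452.7867
P = 994.7322; Macaulay duration = 5,452.7867 / 994.7322 = 5.48166 half-year periods = 2.74083 years.
Modified duration = D_Mac / (1 + y) = 2.74083 / 1.0385 = 2.63922 years.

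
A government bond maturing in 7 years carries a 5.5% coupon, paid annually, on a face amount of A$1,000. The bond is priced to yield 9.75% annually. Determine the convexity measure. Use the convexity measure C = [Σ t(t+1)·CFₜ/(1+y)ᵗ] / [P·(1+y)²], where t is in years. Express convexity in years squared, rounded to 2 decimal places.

With y = 0.0975:
  t   CF        PV=CF/(1+0.0975)^t    t·PV        t(t+1)·PV
  1        55.00        50.1139        50.1139         100.2278
  2        55.00        45.6619        91.3237         273.9712
  3        55.00        41.6053       124.8160         499.2641
  4        55.00        37.9092       151.6368         758.1839
  5        55.00        34.5414       172.7070       1,036.2423
  6        55.00        31.4728       188.8369       1,321.8580
  7     1,055.00       550.0735     3,850.5148      30,804.1184
  Σ                    791.3781     4,629.9491      34,793.8657
P = 791.3781.
Convexity = Σ t(t+1)·PV / [P·(1+y)²] = 34,793.8657 / (791.3781 × 1.204506) = 36.50141.

36.50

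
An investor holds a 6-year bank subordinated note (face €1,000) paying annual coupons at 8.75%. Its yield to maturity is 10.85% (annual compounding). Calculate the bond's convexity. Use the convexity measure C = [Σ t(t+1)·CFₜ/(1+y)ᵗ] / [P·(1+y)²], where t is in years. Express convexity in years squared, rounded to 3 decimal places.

With y = 0.1085:
  t   CF        PV=CF/(1+0.1085)^t    t·PV        t(t+1)·PV
  1        87.50        78.9355        78.9355         157.8710
  2        87.50        71.2093       142.4186         427.2557
  3        87.50        64.2393       192.7180         770.8719
  4        87.50        57.9516       231.8063       1,159.0316
  5        87.50        52.2793       261.3964       1,568.3783
  6     1,087.50       586.1585     3,516.9511      24,618.6578
  Σ                    910.7735     4,424.2259      28,702.0662
P = 910.7735.
Convexity = Σ t(t+1)·PV / [P·(1+y)²] = 28,702.0662 / (910.7735 × 1.228772) = 25.64669.

25.647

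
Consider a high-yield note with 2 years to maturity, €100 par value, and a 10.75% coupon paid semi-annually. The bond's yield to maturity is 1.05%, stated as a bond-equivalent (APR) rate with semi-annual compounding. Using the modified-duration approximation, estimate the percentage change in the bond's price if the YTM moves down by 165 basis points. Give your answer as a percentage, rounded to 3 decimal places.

+3.063%

Periodic yield y = 0.00525. Modified duration first:
  t   CF        PV=CF/(1+0.00525)^t    t·PV
  1        5.375         5.3469         5.3469
  2        5.375         5.3190        10.6380
  3        5.375         5.2912        15.8737
  4      105.375       103.1909       412.7635
  Σ                    119.1480       444.6221
P = 119.1480; D_Mac = 3.73168 half-year periods = 1.86584 yrs; D_mod = 1.86584/(1+0.00525) = 1.85609 yrs.
ΔP/P ≈ -D_mod · Δy = -1.85609 × (-0.0165) = +0.030626 = +3.0626%.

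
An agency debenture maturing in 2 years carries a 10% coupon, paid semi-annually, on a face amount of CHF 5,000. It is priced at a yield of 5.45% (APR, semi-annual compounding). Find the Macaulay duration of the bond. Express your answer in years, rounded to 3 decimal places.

1.868 years

Periodic yield y = 0.02725. Discount each cash flow and weight by its period:
  t   CF        PV=CF/(1+0.02725)^t    t·PV
  1       250.00       243.3682       243.3682
  2       250.00       236.9124       473.8247
  3       250.00       230.6277       691.8832
  4     5,250.00     4,714.7070    18,858.8278
  Σ                  5,425.6153    20,267.9040
Price P = Σ PV = 5,425.6153.
Macaulay duration = Σ(t·PV) / P = 20,267.9040 / 5,425.6153 = 3.73560 half-year periods.
In years: 3.73560 / 2 = 1.86780 years.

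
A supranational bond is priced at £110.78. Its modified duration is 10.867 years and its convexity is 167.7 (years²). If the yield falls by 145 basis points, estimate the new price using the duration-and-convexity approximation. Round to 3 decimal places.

£130.189

Duration effect: -D_mod·Δy = -10.867 × (-0.0145) = +0.1575715
Convexity effect: ½·C·(Δy)² = 0.5 × 167.7 × (-0.0145)² = +0.0176294625
ΔP/P ≈ +0.1575715 + 0.0176294625 = +0.1752009625
New price ≈ 110.78 × (1 + 0.1752009625) = 130.18876262575.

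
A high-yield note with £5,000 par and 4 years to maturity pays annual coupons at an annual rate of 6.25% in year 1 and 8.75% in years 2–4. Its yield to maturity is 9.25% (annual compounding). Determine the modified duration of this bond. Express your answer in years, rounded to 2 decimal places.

Periodic yield y = 0.0925. First find Macaulay duration:
  t   CF        PV=CF/(1+0.0925)^t    t·PV
  1       312.50       286.0412       286.0412
  2       437.50       366.5516       733.1033
  3       437.50       335.5164     1,006.5491
  4     5,437.50     3,816.9238    15,267.6951
  Σ                  4,805.0330    17,293.3887
P = 4,805.0330; Macaulay duration = 17,293.3887 / 4,805.0330 = 3.59902 years.
Modified duration = D_Mac / (1 + y) = 3.59902 / 1.0925 = 3.29429 years.

3.29 years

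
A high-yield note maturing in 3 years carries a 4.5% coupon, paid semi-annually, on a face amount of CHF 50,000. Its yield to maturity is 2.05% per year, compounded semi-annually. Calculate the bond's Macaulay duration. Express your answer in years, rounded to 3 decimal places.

Periodic yield y = 0.01025. Discount each cash flow and weight by its period:
  t   CF        PV=CF/(1+0.01025)^t    t·PV
  1     1,125.00     1,113.5857     1,113.5857
  2     1,125.00     1,102.2873     2,204.5746
  3     1,125.00     1,091.1035     3,273.3105
  4     1,125.00     1,080.0332     4,320.1326
  5     1,125.00     1,069.0751     5,345.3757
  6    51,125.00    48,090.5968   288,543.5806
  Σ                 53,546.6816   304,800.5597
Price P = Σ PV = 53,546.6816.
Macaulay duration = Σ(t·PV) / P = 304,800.5597 / 53,546.6816 = 5.69224 half-year periods.
In years: 5.69224 / 2 = 2.84612 years.

2.846 years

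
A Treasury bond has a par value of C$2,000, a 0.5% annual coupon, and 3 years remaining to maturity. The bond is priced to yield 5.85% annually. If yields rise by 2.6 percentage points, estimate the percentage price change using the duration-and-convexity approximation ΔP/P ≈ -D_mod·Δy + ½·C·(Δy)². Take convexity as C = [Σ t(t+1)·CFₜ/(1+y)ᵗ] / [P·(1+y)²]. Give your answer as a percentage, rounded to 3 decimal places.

-6.970%

With y = 0.0585:
  t   CF        PV=CF/(1+0.0585)^t    t·PV        t(t+1)·PV
  1        10.00         9.4473         9.4473          18.8947
  2        10.00         8.9252        17.8504          53.5512
  3     2,010.00     1,694.8196     5,084.4587      20,337.8349
  Σ                  1,713.1921     5,111.7565      20,410.2808
P = 1,713.1921; D_Mac = 2.98376 yrs; D_mod = 2.81886 yrs; C = 10.63313.
Duration effect: -2.81886 × (+0.026) = -0.073290
Convexity effect: 0.5 × 10.63313 × (0.026)² = +0.0035940
ΔP/P ≈ -0.073290 + 0.0035940 = -0.069696 = -6.9696%.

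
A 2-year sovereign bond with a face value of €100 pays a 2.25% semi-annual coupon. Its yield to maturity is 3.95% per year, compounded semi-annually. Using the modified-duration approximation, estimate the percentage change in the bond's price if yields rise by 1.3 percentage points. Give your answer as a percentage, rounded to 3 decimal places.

Periodic yield y = 0.01975. Modified duration first:
  t   CF        PV=CF/(1+0.01975)^t    t·PV
  1        1.125         1.1032         1.1032
  2        1.125         1.0818         2.1637
  3        1.125         1.0609         3.1827
  4      101.125        93.5155       374.0621
  Σ                     96.7615       380.5116
P = 96.7615; D_Mac = 3.93247 half-year periods = 1.96624 yrs; D_mod = 1.96624/(1+0.01975) = 1.92815 yrs.
ΔP/P ≈ -D_mod · Δy = -1.92815 × (+0.013) = -0.025066 = -2.5066%.

-2.507%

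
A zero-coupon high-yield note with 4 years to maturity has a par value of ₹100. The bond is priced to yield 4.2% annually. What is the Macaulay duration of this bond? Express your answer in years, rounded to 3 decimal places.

A zero-coupon bond has a single cash flow at maturity, so its Macaulay duration equals its maturity: 4 years.

4.000 years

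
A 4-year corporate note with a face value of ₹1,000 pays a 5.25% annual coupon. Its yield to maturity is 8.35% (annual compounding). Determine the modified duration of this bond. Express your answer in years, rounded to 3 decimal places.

3.408 years

Periodic yield y = 0.0835. First find Macaulay duration:
  t   CF        PV=CF/(1+0.0835)^t    t·PV
  1        52.50        48.4541        48.4541
  2        52.50        44.7200        89.4399
  3        52.50        41.2736       123.8209
  4     1,052.50       763.6713     3,054.6850
  Σ                    898.1189     3,316.3999
P = 898.1189; Macaulay duration = 3,316.3999 / 898.1189 = 3.69261 years.
Modified duration = D_Mac / (1 + y) = 3.69261 / 1.0835 = 3.40804 years.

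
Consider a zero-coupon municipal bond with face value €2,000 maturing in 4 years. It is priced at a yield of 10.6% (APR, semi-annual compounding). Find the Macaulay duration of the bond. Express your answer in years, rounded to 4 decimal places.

4.0000 years

A zero-coupon bond has a single cash flow at maturity, so its Macaulay duration equals its maturity: 4 years.
(Equivalently: 8 semi-annual periods ÷ 2 = 4 years.)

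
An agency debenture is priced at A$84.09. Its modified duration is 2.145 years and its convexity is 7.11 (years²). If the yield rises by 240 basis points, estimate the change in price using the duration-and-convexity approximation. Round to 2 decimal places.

-A$4.16

Duration effect: -D_mod·Δy = -2.145 × (+0.024) = -0.051480
Convexity effect: ½·C·(Δy)² = 0.5 × 7.11 × (0.024)² = +0.00204768
ΔP/P ≈ -0.051480 + 0.00204768 = -0.04943232
ΔP ≈ 84.09 × (-0.04943232) = -4.1567637888.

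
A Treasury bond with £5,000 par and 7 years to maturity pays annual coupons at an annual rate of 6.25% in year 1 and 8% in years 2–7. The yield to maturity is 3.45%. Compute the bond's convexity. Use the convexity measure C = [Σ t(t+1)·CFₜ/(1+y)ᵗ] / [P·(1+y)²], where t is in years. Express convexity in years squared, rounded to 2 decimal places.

With y = 0.0345:
  t   CF        PV=CF/(1+0.0345)^t    t·PV        t(t+1)·PV
  1       312.50       302.0783       302.0783         604.1566
  2       400.00       373.7653       747.5306       2,242.5919
  3       400.00       361.3005     1,083.9014       4,335.6054
  4       400.00       349.2513     1,397.0051       6,985.0257
  5       400.00       337.6039     1,688.0197      10,128.1184
  6       400.00       326.3450     1,958.0703      13,706.4918
  7     5,400.00     4,258.7318    29,811.1229     238,488.9831
  Σ                  6,309.0762    36,987.7283     276,490.9730
P = 6,309.0762.
Convexity = Σ t(t+1)·PV / [P·(1+y)²] = 276,490.9730 / (6,309.0762 × 1.070190) = 40.95003.

40.95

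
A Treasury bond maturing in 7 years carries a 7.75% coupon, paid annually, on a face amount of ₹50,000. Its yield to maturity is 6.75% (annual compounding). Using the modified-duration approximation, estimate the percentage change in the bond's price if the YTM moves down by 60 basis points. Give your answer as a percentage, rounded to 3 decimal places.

Periodic yield y = 0.0675. Modified duration first:
  t   CF        PV=CF/(1+0.0675)^t    t·PV
  1     3,875.00     3,629.9766     3,629.9766
  2     3,875.00     3,400.4464     6,800.8929
  3     3,875.00     3,185.4299     9,556.2898
  4     3,875.00     2,984.0093    11,936.0372
  5     3,875.00     2,795.3249    13,976.6243
  6     3,875.00     2,618.5713    15,711.4278
  7    53,875.00    34,104.5322   238,731.7256
  Σ                 52,718.2907   300,342.9743
P = 52,718.2907; D_Mac = 5.69713 yrs; D_mod = 5.69713/(1+0.0675) = 5.33689 yrs.
ΔP/P ≈ -D_mod · Δy = -5.33689 × (-0.006) = +0.032021 = +3.2021%.

+3.202%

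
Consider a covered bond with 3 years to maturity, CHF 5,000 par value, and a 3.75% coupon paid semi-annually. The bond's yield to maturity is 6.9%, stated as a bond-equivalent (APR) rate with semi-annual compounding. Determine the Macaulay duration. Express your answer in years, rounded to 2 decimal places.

2.86 years

Periodic yield y = 0.0345. Discount each cash flow and weight by its period:
  t   CF        PV=CF/(1+0.0345)^t    t·PV
  1        93.75        90.6235        90.6235
  2        93.75        87.6012       175.2025
  3        93.75        84.6798       254.0394
  4        93.75        81.8558       327.4231
  5        93.75        79.1259       395.6296
  6     5,093.75     4,155.8002    24,934.8010
  Σ                  4,579.6864    26,177.7191
Price P = Σ PV = 4,579.6864.
Macaulay duration = Σ(t·PV) / P = 26,177.7191 / 4,579.6864 = 5.71605 half-year periods.
In years: 5.71605 / 2 = 2.85803 years.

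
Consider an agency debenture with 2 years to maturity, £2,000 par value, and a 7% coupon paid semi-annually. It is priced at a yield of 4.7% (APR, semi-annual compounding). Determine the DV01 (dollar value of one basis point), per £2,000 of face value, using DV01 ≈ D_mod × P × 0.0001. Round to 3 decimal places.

Periodic yield y = 0.0235.
  t   CF        PV=CF/(1+0.0235)^t    t·PV
  1        70.00        68.3928        68.3928
  2        70.00        66.8224       133.6449
  3        70.00        65.2882       195.8645
  4     2,070.00     1,886.3356     7,545.3423
  Σ                  2,086.8390     7,943.2445
P = 2,086.8390; D_Mac = 3.80635 half-year periods = 1.90318 yrs; D_mod = 1.85948 yrs.
DV01 ≈ 1.85948 × 2,086.8390 × 0.0001 = 0.388043.

£0.388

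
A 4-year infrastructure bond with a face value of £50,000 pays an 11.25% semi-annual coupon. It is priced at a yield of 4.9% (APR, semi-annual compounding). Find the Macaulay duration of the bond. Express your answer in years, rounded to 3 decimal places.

3.403 years

Periodic yield y = 0.0245. Discount each cash flow and weight by its period:
  t   CF        PV=CF/(1+0.0245)^t    t·PV
  1     2,812.50     2,745.2416     2,745.2416
  2     2,812.50     2,679.5916     5,359.1832
  3     2,812.50     2,615.5116     7,846.5347
  4     2,812.50     2,552.9639    10,211.8558
  5     2,812.50     2,491.9121    12,459.5605
  6     2,812.50     2,432.3202    14,593.9215
  7     2,812.50     2,374.1535    16,619.0744
  8    52,812.50    43,515.2041   348,121.6324
  Σ                 61,406.8985   417,957.0039
Price P = Σ PV = 61,406.8985.
Macaulay duration = Σ(t·PV) / P = 417,957.0039 / 61,406.8985 = 6.80635 half-year periods.
In years: 6.80635 / 2 = 3.40318 years.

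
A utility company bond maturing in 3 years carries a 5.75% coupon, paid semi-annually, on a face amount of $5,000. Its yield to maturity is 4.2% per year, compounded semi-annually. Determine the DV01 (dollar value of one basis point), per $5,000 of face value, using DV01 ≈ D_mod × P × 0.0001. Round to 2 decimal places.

Periodic yield y = 0.021.
  t   CF        PV=CF/(1+0.021)^t    t·PV
  1       143.75       140.7933       140.7933
  2       143.75       137.8975       275.7950
  3       143.75       135.0612       405.1836
  4       143.75       132.2833       529.1330
  5       143.75       129.5624       647.8122
  6     5,143.75     4,540.7271    27,244.3625
  Σ                  5,216.3248    29,243.0797
P = 5,216.3248; D_Mac = 5.60607 half-year periods = 2.80303 yrs; D_mod = 2.74538 yrs.
DV01 ≈ 2.74538 × 5,216.3248 × 0.0001 = 1.432080.

$1.43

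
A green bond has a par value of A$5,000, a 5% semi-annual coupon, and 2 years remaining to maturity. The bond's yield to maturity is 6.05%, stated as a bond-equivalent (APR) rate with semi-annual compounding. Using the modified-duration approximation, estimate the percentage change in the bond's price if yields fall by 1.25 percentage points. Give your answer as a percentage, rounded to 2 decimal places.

+2.34%

Periodic yield y = 0.03025. Modified duration first:
  t   CF        PV=CF/(1+0.03025)^t    t·PV
  1       125.00       121.3298       121.3298
  2       125.00       117.7673       235.5346
  3       125.00       114.3095       342.9284
  4     5,125.00     4,549.0779    18,196.3117
  Σ                  4,902.4845    18,896.1045
P = 4,902.4845; D_Mac = 3.85439 half-year periods = 1.92720 yrs; D_mod = 1.92720/(1+0.03025) = 1.87061 yrs.
ΔP/P ≈ -D_mod · Δy = -1.87061 × (-0.0125) = +0.023383 = +2.3383%.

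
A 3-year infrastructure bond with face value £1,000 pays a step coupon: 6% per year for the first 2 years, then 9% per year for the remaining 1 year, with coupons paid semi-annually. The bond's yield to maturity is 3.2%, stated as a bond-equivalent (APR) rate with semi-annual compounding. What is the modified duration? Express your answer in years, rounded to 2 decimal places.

Periodic yield y = 0.016. First find Macaulay duration:
  t   CF        PV=CF/(1+0.016)^t    t·PV
  1        30.00        29.5276        29.5276
  2        30.00        29.0626        58.1251
  3        30.00        28.6049        85.8146
  4        30.00        28.1544       112.6176
  5        45.00        41.5665       207.8327
  6     1,045.00       950.0666     5,700.3995
  Σ                  1,106.9825     6,194.3172
P = 1,106.9825; Macaulay duration = 6,194.3172 / 1,106.9825 = 5.59568 half-year periods = 2.79784 years.
Modified duration = D_Mac / (1 + y) = 2.79784 / 1.016 = 2.75378 years.

2.75 years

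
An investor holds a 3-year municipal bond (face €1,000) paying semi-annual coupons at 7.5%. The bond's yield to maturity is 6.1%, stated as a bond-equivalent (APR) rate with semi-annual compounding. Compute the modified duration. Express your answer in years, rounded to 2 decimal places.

Periodic yield y = 0.0305. First find Macaulay duration:
  t   CF        PV=CF/(1+0.0305)^t    t·PV
  1        37.50        36.3901        36.3901
  2        37.50        35.3131        70.6261
  3        37.50        34.2679       102.8036
  4        37.50        33.2536       133.0146
  5        37.50        32.2694       161.3471
  6     1,037.50       866.3635     5,198.1808
  Σ                  1,037.8576     5,702.3624
P = 1,037.8576; Macaulay duration = 5,702.3624 / 1,037.8576 = 5.49436 half-year periods = 2.74718 years.
Modified duration = D_Mac / (1 + y) = 2.74718 / 1.0305 = 2.66587 years.

2.67 years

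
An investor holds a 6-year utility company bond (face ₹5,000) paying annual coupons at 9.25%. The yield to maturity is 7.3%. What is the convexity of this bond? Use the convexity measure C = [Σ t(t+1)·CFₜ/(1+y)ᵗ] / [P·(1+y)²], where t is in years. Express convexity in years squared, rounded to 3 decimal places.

With y = 0.073:
  t   CF        PV=CF/(1+0.073)^t    t·PV        t(t+1)·PV
  1       462.50       431.0345       431.0345         862.0690
  2       462.50       401.7097       803.4194       2,410.2581
  3       462.50       374.3799     1,123.1398       4,492.5593
  4       462.50       348.9095     1,395.6382       6,978.1909
  5       462.50       325.1720     1,625.8599       9,755.1597
  6     5,462.50     3,579.2589    21,475.5536     150,328.8754
  Σ                  5,460.4646    26,854.6454     174,827.1123
P = 5,460.4646.
Convexity = Σ t(t+1)·PV / [P·(1+y)²] = 174,827.1123 / (5,460.4646 × 1.151329) = 27.80864.

27.809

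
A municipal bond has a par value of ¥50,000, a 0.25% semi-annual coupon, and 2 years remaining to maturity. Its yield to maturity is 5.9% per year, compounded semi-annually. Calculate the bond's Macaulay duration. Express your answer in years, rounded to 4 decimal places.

1.9960 years

Periodic yield y = 0.0295. Discount each cash flow and weight by its period:
  t   CF        PV=CF/(1+0.0295)^t    t·PV
  1        62.50        60.7091        60.7091
  2        62.50        58.9695       117.9390
  3        62.50        57.2797       171.8392
  4    50,062.50    44,566.3565   178,265.4258
  Σ                 44,743.3148   178,615.9131
Price P = Σ PV = 44,743.3148.
Macaulay duration = Σ(t·PV) / P = 178,615.9131 / 44,743.3148 = 3.99201 half-year periods.
In years: 3.99201 / 2 = 1.99601 years.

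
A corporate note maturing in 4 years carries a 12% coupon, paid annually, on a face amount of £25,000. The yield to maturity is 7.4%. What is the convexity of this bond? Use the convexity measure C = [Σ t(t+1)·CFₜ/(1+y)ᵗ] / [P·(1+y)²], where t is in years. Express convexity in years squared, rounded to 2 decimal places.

With y = 0.074:
  t   CF        PV=CF/(1+0.074)^t    t·PV        t(t+1)·PV
  1     3,000.00     2,793.2961     2,793.2961       5,586.5922
  2     3,000.00     2,600.8343     5,201.6687      15,605.0061
  3     3,000.00     2,421.6335     7,264.9004      29,059.6016
  4    28,000.00    21,044.6112    84,178.4447     420,892.2234
  Σ                 28,860.3751    99,438.3099     471,143.4233
P = 28,860.3751.
Convexity = Σ t(t+1)·PV / [P·(1+y)²] = 471,143.4233 / (28,860.3751 × 1.153476) = 14.15281.

14.15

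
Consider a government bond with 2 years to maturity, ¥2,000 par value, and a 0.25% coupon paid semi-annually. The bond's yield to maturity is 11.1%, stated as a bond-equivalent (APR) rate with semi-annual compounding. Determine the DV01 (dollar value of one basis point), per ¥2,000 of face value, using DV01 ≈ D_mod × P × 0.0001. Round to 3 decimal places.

Periodic yield y = 0.0555.
  t   CF        PV=CF/(1+0.0555)^t    t·PV
  1         2.50         2.3685         2.3685
  2         2.50         2.2440         4.4880
  3         2.50         2.1260         6.3780
  4     2,002.50     1,613.3908     6,453.5632
  Σ                  1,620.1294     6,466.7978
P = 1,620.1294; D_Mac = 3.99153 half-year periods = 1.99577 yrs; D_mod = 1.89083 yrs.
DV01 ≈ 1.89083 × 1,620.1294 × 0.0001 = 0.306338.

¥0.306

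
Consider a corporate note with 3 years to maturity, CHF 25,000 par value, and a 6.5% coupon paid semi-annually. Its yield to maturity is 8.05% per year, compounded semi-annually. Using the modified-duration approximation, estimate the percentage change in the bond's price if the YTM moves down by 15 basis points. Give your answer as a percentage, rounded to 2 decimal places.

Periodic yield y = 0.04025. Modified duration first:
  t   CF        PV=CF/(1+0.04025)^t    t·PV
  1       812.50       781.0622       781.0622
  2       812.50       750.8409     1,501.6818
  3       812.50       721.7889     2,165.3667
  4       812.50       693.8610     2,775.4440
  5       812.50       667.0137     3,335.0684
  6    25,812.50    20,370.5954   122,223.5722
  Σ                 23,985.1621   132,782.1953
P = 23,985.1621; D_Mac = 5.53601 half-year periods = 2.76801 yrs; D_mod = 2.76801/(1+0.04025) = 2.66091 yrs.
ΔP/P ≈ -D_mod · Δy = -2.66091 × (-0.0015) = +0.003991 = +0.3991%.

+0.40%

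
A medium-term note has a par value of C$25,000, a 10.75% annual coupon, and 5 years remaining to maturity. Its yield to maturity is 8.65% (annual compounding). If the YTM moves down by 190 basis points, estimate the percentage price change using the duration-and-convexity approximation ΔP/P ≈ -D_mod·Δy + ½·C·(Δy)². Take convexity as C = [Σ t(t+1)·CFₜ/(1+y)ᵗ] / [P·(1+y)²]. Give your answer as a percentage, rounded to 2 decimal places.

+7.62%

With y = 0.0865:
  t   CF        PV=CF/(1+0.0865)^t    t·PV        t(t+1)·PV
  1     2,687.50     2,473.5389     2,473.5389       4,947.0778
  2     2,687.50     2,276.6120     4,553.2239      13,659.6717
  3     2,687.50     2,095.3630     6,286.0891      25,144.3566
  4     2,687.50     1,928.5440     7,714.1760      38,570.8799
  5    27,687.50    18,286.6895    91,433.4474     548,600.6843
  Σ                 27,060.7474   112,460.4753     630,922.6703
P = 27,060.7474; D_Mac = 4.15585 yrs; D_mod = 3.82499 yrs; C = 19.75044.
Duration effect: -3.82499 × (-0.019) = +0.072675
Convexity effect: 0.5 × 19.75044 × (-0.019)² = +0.0035650
ΔP/P ≈ +0.072675 + 0.0035650 = +0.076240 = +7.6240%.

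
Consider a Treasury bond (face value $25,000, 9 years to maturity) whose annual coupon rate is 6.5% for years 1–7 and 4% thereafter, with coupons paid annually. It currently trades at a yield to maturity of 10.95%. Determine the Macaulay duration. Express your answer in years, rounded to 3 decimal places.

Periodic yield y = 0.1095. Discount each cash flow and weight by its year:
  t   CF        PV=CF/(1+0.1095)^t    t·PV
  1     1,625.00     1,464.6237     1,464.6237
  2     1,625.00     1,320.0754     2,640.1509
  3     1,625.00     1,189.7931     3,569.3793
  4     1,625.00     1,072.3687     4,289.4749
  5     1,625.00       966.5333     4,832.6666
  6     1,625.00       871.1431     5,226.8589
  7     1,625.00       785.1673     5,496.1713
  8     1,000.00       435.4934     3,483.9470
  9    26,000.00    10,205.3426    91,848.0834
  Σ                 18,310.5407   122,851.3560
Price P = Σ PV = 18,310.5407.
Macaulay duration = Σ(t·PV) / P = 122,851.3560 / 18,310.5407 = 6.70932 years.

6.709 years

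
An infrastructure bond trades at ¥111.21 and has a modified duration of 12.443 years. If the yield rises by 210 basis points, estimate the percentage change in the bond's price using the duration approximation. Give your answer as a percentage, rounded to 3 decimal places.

Duration approximation: ΔP/P ≈ -D_mod · Δy = -12.443 × (+0.021) = -0.261303.
As a percentage: -26.1303%.

-26.130%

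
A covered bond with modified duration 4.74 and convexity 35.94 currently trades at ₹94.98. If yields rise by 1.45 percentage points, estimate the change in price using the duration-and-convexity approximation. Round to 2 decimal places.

Duration effect: -D_mod·Δy = -4.74 × (+0.0145) = -0.068730
Convexity effect: ½·C·(Δy)² = 0.5 × 35.94 × (0.0145)² = +0.0037781925
ΔP/P ≈ -0.068730 + 0.0037781925 = -0.0649518075
ΔP ≈ 94.98 × (-0.0649518075) = -6.16912267635.

-₹6.17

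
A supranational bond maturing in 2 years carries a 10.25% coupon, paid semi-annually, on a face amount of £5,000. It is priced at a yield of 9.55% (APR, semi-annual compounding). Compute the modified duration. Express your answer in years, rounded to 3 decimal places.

1.775 years

Periodic yield y = 0.04775. First find Macaulay duration:
  t   CF        PV=CF/(1+0.04775)^t    t·PV
  1       256.25       244.5717       244.5717
  2       256.25       233.4256       466.8513
  3       256.25       222.7875       668.3626
  4     5,256.25     4,361.5950    17,446.3800
  Σ                  5,062.3798    18,826.1655
P = 5,062.3798; Macaulay duration = 18,826.1655 / 5,062.3798 = 3.71884 half-year periods = 1.85942 years.
Modified duration = D_Mac / (1 + y) = 1.85942 / 1.04775 = 1.77468 years.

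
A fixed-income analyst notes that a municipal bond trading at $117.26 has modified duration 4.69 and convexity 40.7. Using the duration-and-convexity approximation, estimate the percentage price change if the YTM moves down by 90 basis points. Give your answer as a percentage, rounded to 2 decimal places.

Duration effect: -D_mod·Δy = -4.69 × (-0.009) = +0.042210
Convexity effect: ½·C·(Δy)² = 0.5 × 40.7 × (-0.009)² = +0.00164835
ΔP/P ≈ +0.042210 + 0.00164835 = +0.04385835
= +4.385835%.

+4.39%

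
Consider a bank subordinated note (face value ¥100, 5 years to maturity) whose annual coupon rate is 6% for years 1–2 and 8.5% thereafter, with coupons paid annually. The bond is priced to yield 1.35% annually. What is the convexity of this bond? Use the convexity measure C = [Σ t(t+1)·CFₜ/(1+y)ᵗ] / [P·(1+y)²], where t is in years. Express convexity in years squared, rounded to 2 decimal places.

With y = 0.0135:
  t   CF        PV=CF/(1+0.0135)^t    t·PV        t(t+1)·PV
  1         6.00         5.9201         5.9201          11.8402
  2         6.00         5.8412        11.6824          35.0473
  3         8.50         8.1648        24.4945          97.9781
  4         8.50         8.0561        32.2243         161.1217
  5       108.50       101.4638       507.3188       3,043.9129
  Σ                    129.4460       581.6402       3,349.9002
P = 129.4460.
Convexity = Σ t(t+1)·PV / [P·(1+y)²] = 3,349.9002 / (129.4460 × 1.027182) = 25.19392.

25.19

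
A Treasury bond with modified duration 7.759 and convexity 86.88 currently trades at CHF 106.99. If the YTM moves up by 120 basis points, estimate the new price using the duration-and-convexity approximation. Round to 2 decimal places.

CHF 97.70

Duration effect: -D_mod·Δy = -7.759 × (+0.012) = -0.093108
Convexity effect: ½·C·(Δy)² = 0.5 × 86.88 × (0.012)² = +0.00625536
ΔP/P ≈ -0.093108 + 0.00625536 = -0.08685264
New price ≈ 106.99 × (1 - 0.08685264) = 97.6976360464.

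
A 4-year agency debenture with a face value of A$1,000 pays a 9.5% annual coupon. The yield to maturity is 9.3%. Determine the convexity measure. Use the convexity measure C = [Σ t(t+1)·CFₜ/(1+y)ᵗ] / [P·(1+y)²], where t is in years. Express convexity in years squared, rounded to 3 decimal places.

14.030

With y = 0.093:
  t   CF        PV=CF/(1+0.093)^t    t·PV        t(t+1)·PV
  1        95.00        86.9167        86.9167         173.8335
  2        95.00        79.5213       159.0425         477.1276
  3        95.00        72.7550       218.2651         873.0606
  4     1,095.00       767.2439     3,068.9758      15,344.8790
  Σ                  1,006.4370     3,533.2002      16,868.9006
P = 1,006.4370.
Convexity = Σ t(t+1)·PV / [P·(1+y)²] = 16,868.9006 / (1,006.4370 × 1.194649) = 14.03007.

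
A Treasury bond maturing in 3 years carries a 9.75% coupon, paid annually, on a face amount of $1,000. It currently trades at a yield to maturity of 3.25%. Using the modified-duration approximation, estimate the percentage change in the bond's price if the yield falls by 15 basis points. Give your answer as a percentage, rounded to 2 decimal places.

Periodic yield y = 0.0325. Modified duration first:
  t   CF        PV=CF/(1+0.0325)^t    t·PV
  1        97.50        94.4310        94.4310
  2        97.50        91.4586       182.9172
  3     1,097.50       997.0900     2,991.2699
  Σ                  1,182.9796     3,268.6181
P = 1,182.9796; D_Mac = 2.76304 yrs; D_mod = 2.76304/(1+0.0325) = 2.67607 yrs.
ΔP/P ≈ -D_mod · Δy = -2.67607 × (-0.0015) = +0.004014 = +0.4014%.

+0.40%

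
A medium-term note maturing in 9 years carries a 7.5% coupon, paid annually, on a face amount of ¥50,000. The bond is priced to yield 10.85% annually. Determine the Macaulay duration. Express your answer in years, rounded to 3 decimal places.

Periodic yield y = 0.1085. Discount each cash flow and weight by its year:
  t   CF        PV=CF/(1+0.1085)^t    t·PV
  1     3,750.00     3,382.9499     3,382.9499
  2     3,750.00     3,051.8267     6,103.6535
  3     3,750.00     2,753.1139     8,259.3416
  4     3,750.00     2,483.6390     9,934.5562
  5     3,750.00     2,240.5404    11,202.7020
  6     3,750.00     2,021.2363    12,127.4176
  7     3,750.00     1,823.3976    12,763.7834
  8     3,750.00     1,644.9234    13,159.3875
  9    53,750.00    21,269.4956   191,425.4607
  Σ                 40,671.1230   268,359.2524
Price P = Σ PV = 40,671.1230.
Macaulay duration = Σ(t·PV) / P = 268,359.2524 / 40,671.1230 = 6.59827 years.

6.598 years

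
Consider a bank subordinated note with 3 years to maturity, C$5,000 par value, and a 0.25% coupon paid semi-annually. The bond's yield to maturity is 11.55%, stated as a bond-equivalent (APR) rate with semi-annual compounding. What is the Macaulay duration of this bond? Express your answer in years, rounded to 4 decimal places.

2.9886 years

Periodic yield y = 0.05775. Discount each cash flow and weight by its period:
  t   CF        PV=CF/(1+0.05775)^t    t·PV
  1         6.25         5.9088         5.9088
  2         6.25         5.5862        11.1723
  3         6.25         5.2812        15.8435
  4         6.25         4.9928        19.9714
  5         6.25         4.7202        23.6012
  6     5,006.25     3,574.4920    21,446.9520
  Σ                  3,600.9812    21,523.4493
Price P = Σ PV = 3,600.9812.
Macaulay duration = Σ(t·PV) / P = 21,523.4493 / 3,600.9812 = 5.97711 half-year periods.
In years: 5.97711 / 2 = 2.98855 years.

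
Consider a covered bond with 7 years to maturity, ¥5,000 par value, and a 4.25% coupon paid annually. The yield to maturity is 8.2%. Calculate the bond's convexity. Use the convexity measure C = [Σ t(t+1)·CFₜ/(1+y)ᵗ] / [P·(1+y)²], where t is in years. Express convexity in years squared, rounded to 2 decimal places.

With y = 0.082:
  t   CF        PV=CF/(1+0.082)^t    t·PV        t(t+1)·PV
  1       212.50       196.3956       196.3956         392.7911
  2       212.50       181.5116       363.0232       1,089.0697
  3       212.50       167.7556       503.2669       2,013.0678
  4       212.50       155.0422       620.1688       3,100.8438
  5       212.50       143.2922       716.4611       4,298.7668
  6       212.50       132.4327       794.5964       5,562.1751
  7     5,212.50     3,002.3080    21,016.1560     168,129.2477
  Σ                  3,978.7380    24,210.0680     184,585.9619
P = 3,978.7380.
Convexity = Σ t(t+1)·PV / [P·(1+y)²] = 184,585.9619 / (3,978.7380 × 1.170724) = 39.62769.

39.63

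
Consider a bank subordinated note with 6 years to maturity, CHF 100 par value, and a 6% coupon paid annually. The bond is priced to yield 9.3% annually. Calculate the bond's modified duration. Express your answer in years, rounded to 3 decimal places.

4.701 years

Periodic yield y = 0.093. First find Macaulay duration:
  t   CF        PV=CF/(1+0.093)^t    t·PV
  1         6.00         5.4895         5.4895
  2         6.00         5.0224        10.0448
  3         6.00         4.5951        13.7852
  4         6.00         4.2041        16.8163
  5         6.00         3.8464        19.2318
  6       106.00        62.1706       373.0235
  Σ                     85.3279       438.3910
P = 85.3279; Macaulay duration = 438.3910 / 85.3279 = 5.13772 years.
Modified duration = D_Mac / (1 + y) = 5.13772 / 1.093 = 4.70057 years.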